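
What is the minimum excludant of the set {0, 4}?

0 is in the set but 1 is not, so the mex is 1.

1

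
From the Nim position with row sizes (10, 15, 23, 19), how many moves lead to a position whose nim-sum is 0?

3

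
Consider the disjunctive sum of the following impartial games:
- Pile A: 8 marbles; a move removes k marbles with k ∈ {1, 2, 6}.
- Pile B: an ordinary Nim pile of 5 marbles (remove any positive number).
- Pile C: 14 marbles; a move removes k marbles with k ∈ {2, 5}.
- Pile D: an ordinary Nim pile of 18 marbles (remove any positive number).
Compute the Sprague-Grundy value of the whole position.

Grundy values for pile A (subtraction set {1, 2, 6}):
g(0) = mex{} = 0
g(1) = mex{0} = 1
g(2) = mex{0,1} = 2
g(3) = mex{1,2} = 0
g(4) = mex{0,2} = 1
g(5) = mex{0,1} = 2
g(6) = mex{0,1,2} = 3
g(7) = mex{1,2,3} = 0
g(8) = mex{0,2,3} = 1
So g(8) = 1.
Pile B is a plain Nim pile of size 5, so its Grundy value is 5.
For pile C, compute g(0), g(1), … with moves {2, 5}:
g(0) = mex{} = 0
g(1) = mex{} = 0
g(2) = mex{0} = 1
g(3) = mex{0} = 1
g(4) = mex{1} = 0
g(5) = mex{0,1} = 2
g(6) = mex{0} = 1
g(7) = mex{1,2} = 0
g(8) = mex{1} = 0
g(9) = mex{0} = 1
g(10) = mex{0,2} = 1
g(11) = mex{1} = 0
g(12) = mex{0,1} = 2
g(13) = mex{0} = 1
g(14) = mex{1,2} = 0
So g(14) = 0.
Pile D is a plain Nim pile of size 18, so its Grundy value is 18.
By the Sprague-Grundy theorem, the Grundy value of a sum of independent games is the XOR of the component values.
Combined value = 1 XOR 5 XOR 0 XOR 18 = 22.

22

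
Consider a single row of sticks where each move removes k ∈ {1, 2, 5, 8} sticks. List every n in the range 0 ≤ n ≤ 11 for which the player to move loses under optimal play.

0, 3, 6, 9

Compute g(0), g(1), … for moves {1, 2, 5, 8}:
g(0) = mex{} = 0
g(1) = mex{0} = 1
g(2) = mex{0,1} = 2
g(3) = mex{1,2} = 0
g(4) = mex{0,2} = 1
g(5) = mex{0,1} = 2
g(6) = mex{1,2} = 0
g(7) = mex{0,2} = 1
g(8) = mex{0,1} = 2
g(9) = mex{1,2} = 0
g(10) = mex{0,2} = 1
g(11) = mex{0,1} = 2
The P-positions (g = 0) in 0..11 are 0, 3, 6, 9.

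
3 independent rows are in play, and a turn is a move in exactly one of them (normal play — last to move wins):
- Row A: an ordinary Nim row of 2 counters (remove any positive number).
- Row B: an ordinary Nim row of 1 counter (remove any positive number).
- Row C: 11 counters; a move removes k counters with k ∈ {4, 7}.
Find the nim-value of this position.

3

Row A is a plain Nim row of size 2, so its Grundy value is 2.
Row B is a plain Nim row of size 1, so its Grundy value is 1.
Grundy values for row C (subtraction set {4, 7}):
g(0) = mex{} = 0
g(1) = mex{} = 0
g(2) = mex{} = 0
g(3) = mex{} = 0
g(4) = mex{0} = 1
g(5) = mex{0} = 1
g(6) = mex{0} = 1
g(7) = mex{0} = 1
g(8) = mex{0,1} = 2
g(9) = mex{0,1} = 2
g(10) = mex{0,1} = 2
g(11) = mex{1} = 0
So g(11) = 0.
The value of a disjunctive sum is the nim-sum of the parts.
Combined value = 2 ⊕ 1 ⊕ 0 = 3.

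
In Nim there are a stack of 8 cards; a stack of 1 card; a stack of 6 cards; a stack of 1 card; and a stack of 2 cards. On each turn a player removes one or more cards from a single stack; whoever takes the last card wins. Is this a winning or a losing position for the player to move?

Bitwise XOR of the heap sizes:
  1000  (8)
  0001  (1)
  0110  (6)
  0001  (1)
  0010  (2)
  ----
  1100  (12)
The nim-sum is 12 ≠ 0, so this is an N-position: the player to move can win.

Winning position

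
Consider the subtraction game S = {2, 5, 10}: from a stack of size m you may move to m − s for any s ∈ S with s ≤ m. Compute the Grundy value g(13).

3

Grundy values for subtraction set {2, 5, 10}:
g(0) = mex{} = 0
g(1) = mex{} = 0
g(2) = mex{0} = 1
g(3) = mex{0} = 1
g(4) = mex{1} = 0
g(5) = mex{0,1} = 2
g(6) = mex{0} = 1
g(7) = mex{1,2} = 0
g(8) = mex{1} = 0
g(9) = mex{0} = 1
g(10) = mex{0,2} = 1
g(11) = mex{0,1} = 2
g(12) = mex{0,1} = 2
g(13) = mex{0,1,2} = 3
So g(13) = 3.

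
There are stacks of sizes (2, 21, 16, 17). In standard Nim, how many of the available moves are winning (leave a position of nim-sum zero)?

3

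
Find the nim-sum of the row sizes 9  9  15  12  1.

2

Write each in binary and XOR column by column:
  1001  (9)
  1001  (9)
  1111  (15)
  1100  (12)
  0001  (1)
  ----
  0010  (2)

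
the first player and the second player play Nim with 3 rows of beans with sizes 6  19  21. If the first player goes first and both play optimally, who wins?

the second player wins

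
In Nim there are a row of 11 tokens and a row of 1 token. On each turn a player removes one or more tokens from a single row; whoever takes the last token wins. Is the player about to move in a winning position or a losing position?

Nim-sum: 11 ⊕ 1 = 10.
The nim-sum is 10 ≠ 0, so this is an N-position: the player to move can win.

Winning position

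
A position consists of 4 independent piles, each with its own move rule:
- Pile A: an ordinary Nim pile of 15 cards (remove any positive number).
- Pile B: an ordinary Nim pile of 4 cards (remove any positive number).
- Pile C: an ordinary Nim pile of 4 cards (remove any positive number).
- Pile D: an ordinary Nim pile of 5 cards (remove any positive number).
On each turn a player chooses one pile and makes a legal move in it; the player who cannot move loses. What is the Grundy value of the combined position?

10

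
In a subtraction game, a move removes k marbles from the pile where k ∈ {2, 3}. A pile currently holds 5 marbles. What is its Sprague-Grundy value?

Build the Grundy sequence with g(k) = mex{g(k−s) : s ∈ {2, 3}, s ≤ k}:
g(0) = mex{} = 0
g(1) = mex{} = 0
g(2) = mex{0} = 1
g(3) = mex{0} = 1
g(4) = mex{0,1} = 2
g(5) = mex{1} = 0
So g(5) = 0.

0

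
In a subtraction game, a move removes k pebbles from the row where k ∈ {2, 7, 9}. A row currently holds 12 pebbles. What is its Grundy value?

Compute g(0), g(1), … for moves {2, 7, 9}:
k:     0  1  2  3  4  5  6  7  8  9 10 11 12
g(k):  0  0  1  1  0  0  1  1  2  2  3  3  2
So g(12) = 2.

2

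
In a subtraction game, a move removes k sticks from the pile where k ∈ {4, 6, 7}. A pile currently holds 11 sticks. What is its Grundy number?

0

Grundy values for subtraction set {4, 6, 7}:
k:     0  1  2  3  4  5  6  7  8  9 10 11
g(k):  0  0  0  0  1  1  1  1  2  2  2  0
So g(11) = 0.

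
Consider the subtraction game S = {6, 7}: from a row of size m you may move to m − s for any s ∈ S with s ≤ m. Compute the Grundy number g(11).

1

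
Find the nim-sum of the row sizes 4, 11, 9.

6

Compute the nim-sum pairwise:
4 ⊕ 11 = 15
15 ⊕ 9 = 6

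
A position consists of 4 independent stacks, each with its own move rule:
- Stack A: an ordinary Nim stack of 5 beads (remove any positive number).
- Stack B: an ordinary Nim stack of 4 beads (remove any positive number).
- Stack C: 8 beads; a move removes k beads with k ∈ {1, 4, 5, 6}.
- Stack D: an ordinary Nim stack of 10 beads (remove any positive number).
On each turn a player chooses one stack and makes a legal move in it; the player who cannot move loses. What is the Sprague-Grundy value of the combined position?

15

Stack A is a plain Nim stack of size 5, so its Grundy value is 5.
Stack B is a plain Nim stack of size 4, so its Grundy value is 4.
For stack C, compute g(0), g(1), … with moves {1, 4, 5, 6}:
k:     0  1  2  3  4  5  6  7  8
g(k):  0  1  0  1  2  3  2  3  4
So g(8) = 4.
Stack D is a plain Nim stack of size 10, so its Grundy value is 10.
By the Sprague-Grundy theorem, the Grundy value of a sum of independent games is the XOR of the component values.
Combined value = 5 XOR 4 XOR 4 XOR 10 = 15.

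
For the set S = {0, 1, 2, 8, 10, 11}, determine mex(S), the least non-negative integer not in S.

The values 0, 1, 2 are all present; 3 is the first non-negative integer missing from the set.

3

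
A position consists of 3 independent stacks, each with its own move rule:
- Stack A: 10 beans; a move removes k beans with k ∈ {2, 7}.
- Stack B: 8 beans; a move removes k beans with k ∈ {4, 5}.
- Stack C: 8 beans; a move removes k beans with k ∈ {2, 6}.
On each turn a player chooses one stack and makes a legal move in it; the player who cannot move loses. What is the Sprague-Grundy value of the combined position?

2

Build the Grundy sequence for stack A with g(k) = mex{g(k−s) : s ∈ {2, 7}, s ≤ k}:
g(0) = mex{} = 0
g(1) = mex{} = 0
g(2) = mex{0} = 1
g(3) = mex{0} = 1
g(4) = mex{1} = 0
g(5) = mex{1} = 0
g(6) = mex{0} = 1
g(7) = mex{0} = 1
g(8) = mex{0,1} = 2
g(9) = mex{1} = 0
g(10) = mex{1,2} = 0
So g(10) = 0.
For stack B, compute g(0), g(1), … with moves {4, 5}:
k:     0  1  2  3  4  5  6  7  8
g(k):  0  0  0  0  1  1  1  1  2
So g(8) = 2.
For stack C, compute g(0), g(1), … with moves {2, 6}:
k:     0  1  2  3  4  5  6  7  8
g(k):  0  0  1  1  0  0  1  1  0
So g(8) = 0.
The value of a disjunctive sum is the nim-sum of the parts.
Combined value = 0 XOR 2 XOR 0 = 2.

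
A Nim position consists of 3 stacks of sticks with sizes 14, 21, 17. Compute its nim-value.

10

Nim-sum: 14 ⊕ 21 ⊕ 17 = 10.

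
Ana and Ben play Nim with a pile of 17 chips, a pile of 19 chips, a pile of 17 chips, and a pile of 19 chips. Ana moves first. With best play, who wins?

Ben wins

Nim-sum: 17 ⊕ 19 ⊕ 17 ⊕ 19 = 0.
The nim-sum is 0, so this is a P-position: the player to move is in a losing position under optimal play; Ana is about to move from it and so loses — Ben wins.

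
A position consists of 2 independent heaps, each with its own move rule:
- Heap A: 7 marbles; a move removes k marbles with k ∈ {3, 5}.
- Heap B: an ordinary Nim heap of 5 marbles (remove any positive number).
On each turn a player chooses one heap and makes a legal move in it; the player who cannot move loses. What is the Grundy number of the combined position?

7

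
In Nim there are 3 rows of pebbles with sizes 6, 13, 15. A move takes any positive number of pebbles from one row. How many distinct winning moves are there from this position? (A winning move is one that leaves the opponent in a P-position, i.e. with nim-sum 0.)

In binary:
  0110  (6)
  1101  (13)
  1111  (15)
  ----
  0100  (4)
The overall nim-sum is X = 4. A row of size p has a winning move iff p XOR X < p (reduce it to p XOR X).
  6: 6 XOR 4 = 2 < 6 — winning move (to 2).
  13: 13 XOR 4 = 9 < 13 — winning move (to 9).
  15: 15 XOR 4 = 11 < 15 — winning move (to 11).
That gives 3 winning moves.

3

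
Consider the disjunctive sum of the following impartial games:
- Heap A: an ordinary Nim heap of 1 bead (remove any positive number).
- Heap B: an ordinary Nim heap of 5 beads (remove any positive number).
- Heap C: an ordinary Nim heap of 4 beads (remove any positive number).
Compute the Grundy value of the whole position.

0

Heap A is a plain Nim heap of size 1, so its Grundy value is 1.
Heap B is a plain Nim heap of size 5, so its Grundy value is 5.
Heap C is a plain Nim heap of size 4, so its Grundy value is 4.
The value of a disjunctive sum is the nim-sum of the parts.
Combined value = 1 ⊕ 5 ⊕ 4 = 0.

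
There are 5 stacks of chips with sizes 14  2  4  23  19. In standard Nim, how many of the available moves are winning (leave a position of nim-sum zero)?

1

Nim-sum: 14 ^ 2 ^ 4 ^ 23 ^ 19 = 12.
The overall nim-sum is X = 12. A stack of size p has a winning move iff p XOR X < p (reduce it to p XOR X).
  14: 14 XOR 12 = 2 < 14 — winning move (to 2).
  2: 2 XOR 12 = 14 ≥ 2 — no move.
  4: 4 XOR 12 = 8 ≥ 4 — no move.
  23: 23 XOR 12 = 27 ≥ 23 — no move.
  19: 19 XOR 12 = 31 ≥ 19 — no move.
That gives 1 winning move.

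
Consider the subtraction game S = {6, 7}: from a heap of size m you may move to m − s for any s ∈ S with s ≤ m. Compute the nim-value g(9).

Compute g(0), g(1), … for moves {6, 7}:
k:     0  1  2  3  4  5  6  7  8  9
g(k):  0  0  0  0  0  0  1  1  1  1
So g(9) = 1.

1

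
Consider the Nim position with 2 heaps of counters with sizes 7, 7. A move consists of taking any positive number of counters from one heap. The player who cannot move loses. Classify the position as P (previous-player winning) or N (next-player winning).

Nim-sum: 7 ⊕ 7 = 0.
The nim-sum is 0, so this is a P-position: the player to move is in a losing position under optimal play.

P-position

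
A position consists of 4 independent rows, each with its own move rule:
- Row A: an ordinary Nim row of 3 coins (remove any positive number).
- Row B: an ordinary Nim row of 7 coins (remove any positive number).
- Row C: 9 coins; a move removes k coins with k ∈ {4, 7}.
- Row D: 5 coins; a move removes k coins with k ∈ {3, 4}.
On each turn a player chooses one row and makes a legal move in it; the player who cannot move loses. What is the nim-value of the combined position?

Row A is a plain Nim row of size 3, so its Grundy value is 3.
Row B is a plain Nim row of size 7, so its Grundy value is 7.
For row C, compute g(0), g(1), … with moves {4, 7}:
k:     0  1  2  3  4  5  6  7  8  9
g(k):  0  0  0  0  1  1  1  1  2  2
So g(9) = 2.
Build the Grundy sequence for row D with g(k) = mex{g(k−s) : s ∈ {3, 4}, s ≤ k}:
g(0) = mex{} = 0
g(1) = mex{} = 0
g(2) = mex{} = 0
g(3) = mex{0} = 1
g(4) = mex{0} = 1
g(5) = mex{0} = 1
So g(5) = 1.
The value of a disjunctive sum is the nim-sum of the parts.
Combined value = 3 ⊕ 7 ⊕ 2 ⊕ 1 = 7.

7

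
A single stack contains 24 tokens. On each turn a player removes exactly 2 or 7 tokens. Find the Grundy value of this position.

1

Grundy values for subtraction set {2, 7}:
k:     0  1  2  3  4  5  6  7  8  9 10 11 12 13 14 15 16 17 18 19 20 21 22 23 24
g(k):  0  0  1  1  0  0  1  1  2  0  0  1  1  0  0  1  1  2  0  0  1  1  0  0  1
So g(24) = 1.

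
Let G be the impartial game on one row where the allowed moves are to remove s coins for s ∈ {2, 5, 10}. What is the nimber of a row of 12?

Build the Grundy sequence with g(k) = mex{g(k−s) : s ∈ {2, 5, 10}, s ≤ k}:
k:     0  1  2  3  4  5  6  7  8  9 10 11 12
g(k):  0  0  1  1  0  2  1  0  0  1  1  2  2
So g(12) = 2.

2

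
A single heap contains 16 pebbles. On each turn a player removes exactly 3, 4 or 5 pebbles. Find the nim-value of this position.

0

Compute g(0), g(1), … for moves {3, 4, 5}:
k:     0  1  2  3  4  5  6  7  8  9 10 11 12 13 14 15 16
g(k):  0  0  0  1  1  1  2  2  0  0  0  1  1  1  2  2  0
So g(16) = 0.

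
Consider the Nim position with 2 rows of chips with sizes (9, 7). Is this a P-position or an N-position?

Nim-sum: 9 ⊕ 7 = 14.
The nim-sum is 14 ≠ 0, so this is an N-position: the player to move can win.

N-position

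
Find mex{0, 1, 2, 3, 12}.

4

The values 0, 1, 2, 3 are all present; 4 is the first non-negative integer missing from the set.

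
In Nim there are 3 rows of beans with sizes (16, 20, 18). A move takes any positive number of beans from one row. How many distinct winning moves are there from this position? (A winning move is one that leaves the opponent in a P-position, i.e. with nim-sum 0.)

3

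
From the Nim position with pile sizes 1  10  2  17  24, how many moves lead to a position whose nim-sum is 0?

0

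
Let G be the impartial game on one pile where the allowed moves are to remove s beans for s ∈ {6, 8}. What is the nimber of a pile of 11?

1

Build the Grundy sequence with g(k) = mex{g(k−s) : s ∈ {6, 8}, s ≤ k}:
k:     0  1  2  3  4  5  6  7  8  9 10 11
g(k):  0  0  0  0  0  0  1  1  1  1  1  1
So g(11) = 1.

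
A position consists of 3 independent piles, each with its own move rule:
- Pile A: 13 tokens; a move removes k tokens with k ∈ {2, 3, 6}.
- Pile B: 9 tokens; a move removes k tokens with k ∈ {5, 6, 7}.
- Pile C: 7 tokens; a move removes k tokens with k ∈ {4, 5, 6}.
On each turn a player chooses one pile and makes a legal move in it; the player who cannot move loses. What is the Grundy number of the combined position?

Build the Grundy sequence for pile A with g(k) = mex{g(k−s) : s ∈ {2, 3, 6}, s ≤ k}:
g(0) = mex{} = 0
g(1) = mex{} = 0
g(2) = mex{0} = 1
g(3) = mex{0} = 1
g(4) = mex{0,1} = 2
g(5) = mex{1} = 0
g(6) = mex{0,1,2} = 3
g(7) = mex{0,2} = 1
g(8) = mex{0,1,3} = 2
g(9) = mex{1,3} = 0
g(10) = mex{1,2} = 0
g(11) = mex{0,2} = 1
g(12) = mex{0,3} = 1
g(13) = mex{0,1} = 2
So g(13) = 2.
Build the Grundy sequence for pile B with g(k) = mex{g(k−s) : s ∈ {5, 6, 7}, s ≤ k}:
k:     0  1  2  3  4  5  6  7  8  9
g(k):  0  0  0  0  0  1  1  1  1  1
So g(9) = 1.
Build the Grundy sequence for pile C with g(k) = mex{g(k−s) : s ∈ {4, 5, 6}, s ≤ k}:
k:     0  1  2  3  4  5  6  7
g(k):  0  0  0  0  1  1  1  1
So g(7) = 1.
The value of a disjunctive sum is the nim-sum of the parts.
Combined value = 2 XOR 1 XOR 1 = 2.

2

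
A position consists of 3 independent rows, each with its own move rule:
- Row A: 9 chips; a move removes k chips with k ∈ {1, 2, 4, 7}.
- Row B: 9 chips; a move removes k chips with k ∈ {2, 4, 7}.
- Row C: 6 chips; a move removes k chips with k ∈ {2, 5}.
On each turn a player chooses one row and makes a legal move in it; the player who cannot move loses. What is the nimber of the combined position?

1

For row A, compute g(0), g(1), … with moves {1, 2, 4, 7}:
g(0) = mex{} = 0
g(1) = mex{0} = 1
g(2) = mex{0,1} = 2
g(3) = mex{1,2} = 0
g(4) = mex{0,2} = 1
g(5) = mex{0,1} = 2
g(6) = mex{1,2} = 0
g(7) = mex{0,2} = 1
g(8) = mex{0,1} = 2
g(9) = mex{1,2} = 0
So g(9) = 0.
Build the Grundy sequence for row B with g(k) = mex{g(k−s) : s ∈ {2, 4, 7}, s ≤ k}:
k:     0  1  2  3  4  5  6  7  8  9
g(k):  0  0  1  1  2  2  0  3  1  0
So g(9) = 0.
Build the Grundy sequence for row C with g(k) = mex{g(k−s) : s ∈ {2, 5}, s ≤ k}:
k:     0  1  2  3  4  5  6
g(k):  0  0  1  1  0  2  1
So g(6) = 1.
The value of a disjunctive sum is the nim-sum of the parts.
Combined value = 0 XOR 0 XOR 1 = 1.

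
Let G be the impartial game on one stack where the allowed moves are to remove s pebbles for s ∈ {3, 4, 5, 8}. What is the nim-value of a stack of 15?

Compute g(0), g(1), … for moves {3, 4, 5, 8}:
k:     0  1  2  3  4  5  6  7  8  9 10 11 12 13 14 15
g(k):  0  0  0  1  1  1  2  2  2  3  3  0  0  0  1  1
So g(15) = 1.

1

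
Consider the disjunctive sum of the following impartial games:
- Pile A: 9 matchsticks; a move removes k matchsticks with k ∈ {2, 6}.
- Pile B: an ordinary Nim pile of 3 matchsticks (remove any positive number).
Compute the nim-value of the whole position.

Build the Grundy sequence for pile A with g(k) = mex{g(k−s) : s ∈ {2, 6}, s ≤ k}:
k:     0  1  2  3  4  5  6  7  8  9
g(k):  0  0  1  1  0  0  1  1  0  0
So g(9) = 0.
Pile B is a plain Nim pile of size 3, so its Grundy value is 3.
The value of a disjunctive sum is the nim-sum of the parts.
Combined value = 0 ⊕ 3 = 3.

3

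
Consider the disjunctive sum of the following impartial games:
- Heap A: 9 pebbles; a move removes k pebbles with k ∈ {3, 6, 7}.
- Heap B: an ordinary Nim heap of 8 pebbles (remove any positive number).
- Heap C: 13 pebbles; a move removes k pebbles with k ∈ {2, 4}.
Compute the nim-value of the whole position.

For heap A, compute g(0), g(1), … with moves {3, 6, 7}:
g(0) = mex{} = 0
g(1) = mex{} = 0
g(2) = mex{} = 0
g(3) = mex{0} = 1
g(4) = mex{0} = 1
g(5) = mex{0} = 1
g(6) = mex{0,1} = 2
g(7) = mex{0,1} = 2
g(8) = mex{0,1} = 2
g(9) = mex{0,1,2} = 3
So g(9) = 3.
Heap B is a plain Nim heap of size 8, so its Grundy value is 8.
Build the Grundy sequence for heap C with g(k) = mex{g(k−s) : s ∈ {2, 4}, s ≤ k}:
g(0) = mex{} = 0
g(1) = mex{} = 0
g(2) = mex{0} = 1
g(3) = mex{0} = 1
g(4) = mex{0,1} = 2
g(5) = mex{0,1} = 2
g(6) = mex{1,2} = 0
g(7) = mex{1,2} = 0
g(8) = mex{0,2} = 1
g(9) = mex{0,2} = 1
g(10) = mex{0,1} = 2
g(11) = mex{0,1} = 2
g(12) = mex{1,2} = 0
g(13) = mex{1,2} = 0
So g(13) = 0.
By the Sprague-Grundy theorem, the Grundy value of a sum of independent games is the XOR of the component values.
Combined value = 3 ⊕ 8 ⊕ 0 = 11.

11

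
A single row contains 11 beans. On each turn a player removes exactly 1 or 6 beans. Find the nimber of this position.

Grundy values for subtraction set {1, 6}:
k:     0  1  2  3  4  5  6  7  8  9 10 11
g(k):  0  1  0  1  0  1  2  0  1  0  1  0
So g(11) = 0.

0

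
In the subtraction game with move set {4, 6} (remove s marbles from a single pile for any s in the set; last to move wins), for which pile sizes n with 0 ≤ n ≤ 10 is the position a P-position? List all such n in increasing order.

Compute g(0), g(1), … for moves {4, 6}:
g(0) = mex{} = 0
g(1) = mex{} = 0
g(2) = mex{} = 0
g(3) = mex{} = 0
g(4) = mex{0} = 1
g(5) = mex{0} = 1
g(6) = mex{0} = 1
g(7) = mex{0} = 1
g(8) = mex{0,1} = 2
g(9) = mex{0,1} = 2
g(10) = mex{1} = 0
The P-positions (g = 0) in 0..10 are 0, 1, 2, 3, 10.

0, 1, 2, 3, 10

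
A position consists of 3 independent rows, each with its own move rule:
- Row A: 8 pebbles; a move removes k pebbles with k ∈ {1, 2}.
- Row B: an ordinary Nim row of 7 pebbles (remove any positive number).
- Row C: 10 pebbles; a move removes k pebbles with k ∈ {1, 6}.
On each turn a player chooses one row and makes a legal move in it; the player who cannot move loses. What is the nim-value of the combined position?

4

Grundy values for row A (subtraction set {1, 2}):
g(0) = mex{} = 0
g(1) = mex{0} = 1
g(2) = mex{0,1} = 2
g(3) = mex{1,2} = 0
g(4) = mex{0,2} = 1
g(5) = mex{0,1} = 2
g(6) = mex{1,2} = 0
g(7) = mex{0,2} = 1
g(8) = mex{0,1} = 2
So g(8) = 2.
Row B is a plain Nim row of size 7, so its Grundy value is 7.
Grundy values for row C (subtraction set {1, 6}):
k:     0  1  2  3  4  5  6  7  8  9 10
g(k):  0  1  0  1  0  1  2  0  1  0  1
So g(10) = 1.
The value of a disjunctive sum is the nim-sum of the parts.
Combined value = 2 XOR 7 XOR 1 = 4.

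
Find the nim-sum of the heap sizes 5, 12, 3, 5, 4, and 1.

10

Compute the nim-sum pairwise:
5 XOR 12 = 9
9 XOR 3 = 10
10 XOR 5 = 15
15 XOR 4 = 11
11 XOR 1 = 10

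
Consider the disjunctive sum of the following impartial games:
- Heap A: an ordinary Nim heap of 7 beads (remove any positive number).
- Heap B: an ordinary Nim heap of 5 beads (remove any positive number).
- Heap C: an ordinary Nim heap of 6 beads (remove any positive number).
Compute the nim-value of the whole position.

4

Heap A is a plain Nim heap of size 7, so its Grundy value is 7.
Heap B is a plain Nim heap of size 5, so its Grundy value is 5.
Heap C is a plain Nim heap of size 6, so its Grundy value is 6.
The value of a disjunctive sum is the nim-sum of the parts.
Combined value = 7 ⊕ 5 ⊕ 6 = 4.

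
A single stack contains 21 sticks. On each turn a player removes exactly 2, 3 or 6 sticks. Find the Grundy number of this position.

Grundy values for subtraction set {2, 3, 6}:
k:     0  1  2  3  4  5  6  7  8  9 10 11 12 13 14 15 16 17 18 19 20 21
g(k):  0  0  1  1  2  0  3  1  2  0  0  1  1  2  0  3  1  2  0  0  1  1
So g(21) = 1.

1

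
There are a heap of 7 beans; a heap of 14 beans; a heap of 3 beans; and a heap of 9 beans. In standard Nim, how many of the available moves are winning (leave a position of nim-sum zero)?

Write each in binary and XOR column by column:
  0111  (7)
  1110  (14)
  0011  (3)
  1001  (9)
  ----
  0011  (3)
The overall nim-sum is X = 3. A heap of size p has a winning move iff p XOR X < p (reduce it to p XOR X).
  7: 7 XOR 3 = 4 < 7 — winning move (to 4).
  14: 14 XOR 3 = 13 < 14 — winning move (to 13).
  3: 3 XOR 3 = 0 < 3 — winning move (to 0).
  9: 9 XOR 3 = 10 ≥ 9 — no move.
That gives 3 winning moves.

3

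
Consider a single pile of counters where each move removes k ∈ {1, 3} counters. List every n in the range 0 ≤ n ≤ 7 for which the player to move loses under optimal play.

Build the Grundy sequence with g(k) = mex{g(k−s) : s ∈ {1, 3}, s ≤ k}:
k:     0  1  2  3  4  5  6  7
g(k):  0  1  0  1  0  1  0  1
The P-positions (g = 0) in 0..7 are 0, 2, 4, 6.

0, 2, 4, 6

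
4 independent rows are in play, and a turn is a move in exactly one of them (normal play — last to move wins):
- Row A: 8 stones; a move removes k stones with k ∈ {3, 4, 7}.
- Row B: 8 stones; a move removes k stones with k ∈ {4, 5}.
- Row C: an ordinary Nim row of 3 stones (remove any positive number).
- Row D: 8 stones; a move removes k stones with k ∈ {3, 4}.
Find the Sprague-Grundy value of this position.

3

Grundy values for row A (subtraction set {3, 4, 7}):
g(0) = mex{} = 0
g(1) = mex{} = 0
g(2) = mex{} = 0
g(3) = mex{0} = 1
g(4) = mex{0} = 1
g(5) = mex{0} = 1
g(6) = mex{0,1} = 2
g(7) = mex{0,1} = 2
g(8) = mex{0,1} = 2
So g(8) = 2.
For row B, compute g(0), g(1), … with moves {4, 5}:
k:     0  1  2  3  4  5  6  7  8
g(k):  0  0  0  0  1  1  1  1  2
So g(8) = 2.
Row C is a plain Nim row of size 3, so its Grundy value is 3.
For row D, compute g(0), g(1), … with moves {3, 4}:
g(0) = mex{} = 0
g(1) = mex{} = 0
g(2) = mex{} = 0
g(3) = mex{0} = 1
g(4) = mex{0} = 1
g(5) = mex{0} = 1
g(6) = mex{0,1} = 2
g(7) = mex{1} = 0
g(8) = mex{1} = 0
So g(8) = 0.
The value of a disjunctive sum is the nim-sum of the parts.
Combined value = 2 XOR 2 XOR 3 XOR 0 = 3.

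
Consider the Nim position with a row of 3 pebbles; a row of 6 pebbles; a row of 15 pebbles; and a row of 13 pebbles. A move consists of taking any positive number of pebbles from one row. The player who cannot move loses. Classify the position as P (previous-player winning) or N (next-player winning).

N-position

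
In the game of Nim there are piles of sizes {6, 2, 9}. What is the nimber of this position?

13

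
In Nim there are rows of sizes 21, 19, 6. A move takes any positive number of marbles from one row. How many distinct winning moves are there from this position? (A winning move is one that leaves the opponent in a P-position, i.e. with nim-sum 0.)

Nim-sum: 21 ⊕ 19 ⊕ 6 = 0.
The nim-sum is already 0, so every move leaves a nonzero nim-sum — there are no winning moves.

0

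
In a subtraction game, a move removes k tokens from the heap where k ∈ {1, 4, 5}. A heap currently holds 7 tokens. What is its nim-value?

3

Compute g(0), g(1), … for moves {1, 4, 5}:
k:     0  1  2  3  4  5  6  7
g(k):  0  1  0  1  2  3  2  3
So g(7) = 3.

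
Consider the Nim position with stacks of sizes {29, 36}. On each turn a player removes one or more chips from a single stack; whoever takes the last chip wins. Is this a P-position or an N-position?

N-position

In binary:
  011101  (29)
  100100  (36)
  ------
  111001  (57)
The nim-sum is 57 ≠ 0, so this is an N-position: the player to move can win.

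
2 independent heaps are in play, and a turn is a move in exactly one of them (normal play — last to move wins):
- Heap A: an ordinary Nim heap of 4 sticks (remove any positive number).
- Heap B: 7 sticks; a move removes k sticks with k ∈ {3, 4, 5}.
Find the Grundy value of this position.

Heap A is a plain Nim heap of size 4, so its Grundy value is 4.
Grundy values for heap B (subtraction set {3, 4, 5}):
g(0) = mex{} = 0
g(1) = mex{} = 0
g(2) = mex{} = 0
g(3) = mex{0} = 1
g(4) = mex{0} = 1
g(5) = mex{0} = 1
g(6) = mex{0,1} = 2
g(7) = mex{0,1} = 2
So g(7) = 2.
The value of a disjunctive sum is the nim-sum of the parts.
Combined value = 4 XOR 2 = 6.

6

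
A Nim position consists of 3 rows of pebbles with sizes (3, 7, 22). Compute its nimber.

18

Write each in binary and XOR column by column:
  00011  (3)
  00111  (7)
  10110  (22)
  -----
  10010  (18)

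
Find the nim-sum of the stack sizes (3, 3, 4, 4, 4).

4

Write each in binary and XOR column by column:
  011  (3)
  011  (3)
  100  (4)
  100  (4)
  100  (4)
  ---
  100  (4)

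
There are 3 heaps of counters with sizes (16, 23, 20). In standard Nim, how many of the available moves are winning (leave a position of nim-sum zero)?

Compute the nim-sum pairwise:
16 ⊕ 23 = 7
7 ⊕ 20 = 19
The overall nim-sum is X = 19. A heap of size p has a winning move iff p XOR X < p (reduce it to p XOR X).
  16: 16 XOR 19 = 3 < 16 — winning move (to 3).
  23: 23 XOR 19 = 4 < 23 — winning move (to 4).
  20: 20 XOR 19 = 7 < 20 — winning move (to 7).
That gives 3 winning moves.

3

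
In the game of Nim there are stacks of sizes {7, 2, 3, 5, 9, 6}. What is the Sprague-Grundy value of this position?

12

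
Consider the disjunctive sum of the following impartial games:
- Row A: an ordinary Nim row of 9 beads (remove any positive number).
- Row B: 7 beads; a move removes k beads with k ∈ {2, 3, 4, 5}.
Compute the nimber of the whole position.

Row A is a plain Nim row of size 9, so its Grundy value is 9.
Build the Grundy sequence for row B with g(k) = mex{g(k−s) : s ∈ {2, 3, 4, 5}, s ≤ k}:
k:     0  1  2  3  4  5  6  7
g(k):  0  0  1  1  2  2  3  0
So g(7) = 0.
By the Sprague-Grundy theorem, the Grundy value of a sum of independent games is the XOR of the component values.
Combined value = 9 XOR 0 = 9.

9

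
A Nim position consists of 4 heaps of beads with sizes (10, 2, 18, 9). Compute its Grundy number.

19

Nim-sum: 10 ^ 2 ^ 18 ^ 9 = 19.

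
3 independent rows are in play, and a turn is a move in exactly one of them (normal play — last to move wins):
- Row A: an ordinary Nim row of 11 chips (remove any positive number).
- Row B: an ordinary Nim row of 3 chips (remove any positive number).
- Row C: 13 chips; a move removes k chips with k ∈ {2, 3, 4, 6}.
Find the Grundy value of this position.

10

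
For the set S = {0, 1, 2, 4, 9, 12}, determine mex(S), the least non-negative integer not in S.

3

The values 0, 1, 2 are all present; 3 is the first non-negative integer missing from the set.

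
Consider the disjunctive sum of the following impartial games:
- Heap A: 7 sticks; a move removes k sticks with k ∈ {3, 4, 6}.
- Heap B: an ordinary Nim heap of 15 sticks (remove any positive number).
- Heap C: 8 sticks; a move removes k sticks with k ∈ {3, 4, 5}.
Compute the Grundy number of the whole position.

Grundy values for heap A (subtraction set {3, 4, 6}):
k:     0  1  2  3  4  5  6  7
g(k):  0  0  0  1  1  1  2  2
So g(7) = 2.
Heap B is a plain Nim heap of size 15, so its Grundy value is 15.
Grundy values for heap C (subtraction set {3, 4, 5}):
k:     0  1  2  3  4  5  6  7  8
g(k):  0  0  0  1  1  1  2  2  0
So g(8) = 0.
The value of a disjunctive sum is the nim-sum of the parts.
Combined value = 2 XOR 15 XOR 0 = 13.

13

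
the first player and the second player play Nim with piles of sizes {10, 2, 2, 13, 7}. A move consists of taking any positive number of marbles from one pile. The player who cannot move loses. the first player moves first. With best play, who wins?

Bitwise XOR of the heap sizes:
  1010  (10)
  0010  (2)
  0010  (2)
  1101  (13)
  0111  (7)
  ----
  0000  (0)
The nim-sum is 0, so this is a P-position: the player to move is in a losing position under optimal play; the first player is about to move from it and so loses — the second player wins.

the second player wins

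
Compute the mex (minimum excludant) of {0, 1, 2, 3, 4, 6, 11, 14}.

5

The values 0, 1, 2, 3, 4 are all present; 5 is the first non-negative integer missing from the set.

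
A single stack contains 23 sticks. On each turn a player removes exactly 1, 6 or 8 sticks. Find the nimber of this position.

Compute g(0), g(1), … for moves {1, 6, 8}:
k:     0  1  2  3  4  5  6  7  8  9 10 11 12 13 14 15 16 17 18 19 20 21 22 23
g(k):  0  1  0  1  0  1  2  0  1  0  1  0  1  2  0  1  0  1  0  1  2  0  1  0
So g(23) = 0.

0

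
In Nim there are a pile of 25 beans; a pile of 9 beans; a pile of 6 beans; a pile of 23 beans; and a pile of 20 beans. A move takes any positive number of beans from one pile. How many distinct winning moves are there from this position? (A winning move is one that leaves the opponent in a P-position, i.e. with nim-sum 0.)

3

Compute the nim-sum pairwise:
25 ^ 9 = 16
16 ^ 6 = 22
22 ^ 23 = 1
1 ^ 20 = 21
The overall nim-sum is X = 21. A pile of size p has a winning move iff p XOR X < p (reduce it to p XOR X).
  25: 25 XOR 21 = 12 < 25 — winning move (to 12).
  9: 9 XOR 21 = 28 ≥ 9 — no move.
  6: 6 XOR 21 = 19 ≥ 6 — no move.
  23: 23 XOR 21 = 2 < 23 — winning move (to 2).
  20: 20 XOR 21 = 1 < 20 — winning move (to 1).
That gives 3 winning moves.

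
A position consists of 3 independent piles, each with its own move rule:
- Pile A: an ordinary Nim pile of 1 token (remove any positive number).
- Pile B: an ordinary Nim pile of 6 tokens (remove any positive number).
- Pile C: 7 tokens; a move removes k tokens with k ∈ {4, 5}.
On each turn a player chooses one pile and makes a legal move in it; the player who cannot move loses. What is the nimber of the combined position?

Pile A is a plain Nim pile of size 1, so its Grundy value is 1.
Pile B is a plain Nim pile of size 6, so its Grundy value is 6.
For pile C, compute g(0), g(1), … with moves {4, 5}:
g(0) = mex{} = 0
g(1) = mex{} = 0
g(2) = mex{} = 0
g(3) = mex{} = 0
g(4) = mex{0} = 1
g(5) = mex{0} = 1
g(6) = mex{0} = 1
g(7) = mex{0} = 1
So g(7) = 1.
The value of a disjunctive sum is the nim-sum of the parts.
Combined value = 1 XOR 6 XOR 1 = 6.

6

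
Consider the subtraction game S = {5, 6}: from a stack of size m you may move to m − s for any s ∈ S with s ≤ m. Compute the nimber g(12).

0

Grundy values for subtraction set {5, 6}:
k:     0  1  2  3  4  5  6  7  8  9 10 11 12
g(k):  0  0  0  0  0  1  1  1  1  1  2  0  0
So g(12) = 0.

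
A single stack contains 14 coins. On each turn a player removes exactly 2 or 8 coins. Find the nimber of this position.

Build the Grundy sequence with g(k) = mex{g(k−s) : s ∈ {2, 8}, s ≤ k}:
k:     0  1  2  3  4  5  6  7  8  9 10 11 12 13 14
g(k):  0  0  1  1  0  0  1  1  2  2  0  0  1  1  0
So g(14) = 0.

0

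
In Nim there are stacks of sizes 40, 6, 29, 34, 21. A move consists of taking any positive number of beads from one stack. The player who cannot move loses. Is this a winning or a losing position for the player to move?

Winning position

In binary:
  101000  (40)
  000110  (6)
  011101  (29)
  100010  (34)
  010101  (21)
  ------
  000100  (4)
The nim-sum is 4 ≠ 0, so this is an N-position: the player to move can win.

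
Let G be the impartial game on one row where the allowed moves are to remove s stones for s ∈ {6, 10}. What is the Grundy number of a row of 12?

2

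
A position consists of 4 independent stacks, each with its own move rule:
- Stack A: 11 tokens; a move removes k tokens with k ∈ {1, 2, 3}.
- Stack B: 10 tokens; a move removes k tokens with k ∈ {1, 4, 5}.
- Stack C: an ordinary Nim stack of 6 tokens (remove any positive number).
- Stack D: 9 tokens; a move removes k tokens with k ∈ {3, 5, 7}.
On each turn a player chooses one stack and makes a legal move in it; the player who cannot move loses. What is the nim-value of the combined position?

6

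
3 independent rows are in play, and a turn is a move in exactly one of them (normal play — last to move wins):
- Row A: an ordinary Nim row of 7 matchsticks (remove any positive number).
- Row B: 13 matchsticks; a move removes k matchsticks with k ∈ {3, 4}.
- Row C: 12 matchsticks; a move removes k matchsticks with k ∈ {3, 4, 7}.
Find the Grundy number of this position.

Row A is a plain Nim row of size 7, so its Grundy value is 7.
Build the Grundy sequence for row B with g(k) = mex{g(k−s) : s ∈ {3, 4}, s ≤ k}:
k:     0  1  2  3  4  5  6  7  8  9 10 11 12 13
g(k):  0  0  0  1  1  1  2  0  0  0  1  1  1  2
So g(13) = 2.
For row C, compute g(0), g(1), … with moves {3, 4, 7}:
k:     0  1  2  3  4  5  6  7  8  9 10 11 12
g(k):  0  0  0  1  1  1  2  2  2  3  0  0  0
So g(12) = 0.
By the Sprague-Grundy theorem, the Grundy value of a sum of independent games is the XOR of the component values.
Combined value = 7 ⊕ 2 ⊕ 0 = 5.

5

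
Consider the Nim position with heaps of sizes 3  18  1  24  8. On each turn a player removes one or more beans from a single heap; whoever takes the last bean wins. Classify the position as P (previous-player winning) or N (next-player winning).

Nim-sum: 3 ^ 18 ^ 1 ^ 24 ^ 8 = 0.
The nim-sum is 0, so this is a P-position: the player to move is in a losing position under optimal play.

P-position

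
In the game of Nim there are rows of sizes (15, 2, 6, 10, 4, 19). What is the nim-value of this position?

22

Compute the nim-sum pairwise:
15 XOR 2 = 13
13 XOR 6 = 11
11 XOR 10 = 1
1 XOR 4 = 5
5 XOR 19 = 22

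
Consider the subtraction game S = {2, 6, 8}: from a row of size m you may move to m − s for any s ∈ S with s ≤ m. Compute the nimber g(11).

3

Grundy values for subtraction set {2, 6, 8}:
g(0) = mex{} = 0
g(1) = mex{} = 0
g(2) = mex{0} = 1
g(3) = mex{0} = 1
g(4) = mex{1} = 0
g(5) = mex{1} = 0
g(6) = mex{0} = 1
g(7) = mex{0} = 1
g(8) = mex{0,1} = 2
g(9) = mex{0,1} = 2
g(10) = mex{0,1,2} = 3
g(11) = mex{0,1,2} = 3
So g(11) = 3.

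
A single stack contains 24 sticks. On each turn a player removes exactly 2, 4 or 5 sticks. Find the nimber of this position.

Grundy values for subtraction set {2, 4, 5}:
k:     0  1  2  3  4  5  6  7  8  9 10 11 12 13 14 15 16 17 18 19 20 21 22 23 24
g(k):  0  0  1  1  2  2  3  0  0  1  1  2  2  3  0  0  1  1  2  2  3  0  0  1  1
So g(24) = 1.

1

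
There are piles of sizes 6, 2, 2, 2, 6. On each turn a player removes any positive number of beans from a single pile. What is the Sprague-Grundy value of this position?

2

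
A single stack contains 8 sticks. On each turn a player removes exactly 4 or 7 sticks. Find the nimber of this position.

Compute g(0), g(1), … for moves {4, 7}:
g(0) = mex{} = 0
g(1) = mex{} = 0
g(2) = mex{} = 0
g(3) = mex{} = 0
g(4) = mex{0} = 1
g(5) = mex{0} = 1
g(6) = mex{0} = 1
g(7) = mex{0} = 1
g(8) = mex{0,1} = 2
So g(8) = 2.

2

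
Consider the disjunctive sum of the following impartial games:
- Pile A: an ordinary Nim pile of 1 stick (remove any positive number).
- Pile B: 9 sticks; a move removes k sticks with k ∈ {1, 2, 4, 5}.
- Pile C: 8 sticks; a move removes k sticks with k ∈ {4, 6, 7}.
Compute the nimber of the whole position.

Pile A is a plain Nim pile of size 1, so its Grundy value is 1.
Build the Grundy sequence for pile B with g(k) = mex{g(k−s) : s ∈ {1, 2, 4, 5}, s ≤ k}:
g(0) = mex{} = 0
g(1) = mex{0} = 1
g(2) = mex{0,1} = 2
g(3) = mex{1,2} = 0
g(4) = mex{0,2} = 1
g(5) = mex{0,1} = 2
g(6) = mex{1,2} = 0
g(7) = mex{0,2} = 1
g(8) = mex{0,1} = 2
g(9) = mex{1,2} = 0
So g(9) = 0.
Build the Grundy sequence for pile C with g(k) = mex{g(k−s) : s ∈ {4, 6, 7}, s ≤ k}:
g(0) = mex{} = 0
g(1) = mex{} = 0
g(2) = mex{} = 0
g(3) = mex{} = 0
g(4) = mex{0} = 1
g(5) = mex{0} = 1
g(6) = mex{0} = 1
g(7) = mex{0} = 1
g(8) = mex{0,1} = 2
So g(8) = 2.
The value of a disjunctive sum is the nim-sum of the parts.
Combined value = 1 ⊕ 0 ⊕ 2 = 3.

3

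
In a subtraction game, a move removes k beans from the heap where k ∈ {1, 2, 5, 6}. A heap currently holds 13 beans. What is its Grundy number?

3

Compute g(0), g(1), … for moves {1, 2, 5, 6}:
g(0) = mex{} = 0
g(1) = mex{0} = 1
g(2) = mex{0,1} = 2
g(3) = mex{1,2} = 0
g(4) = mex{0,2} = 1
g(5) = mex{0,1} = 2
g(6) = mex{0,1,2} = 3
g(7) = mex{1,2,3} = 0
g(8) = mex{0,2,3} = 1
g(9) = mex{0,1} = 2
g(10) = mex{1,2} = 0
g(11) = mex{0,2,3} = 1
g(12) = mex{0,1,3} = 2
g(13) = mex{0,1,2} = 3
So g(13) = 3.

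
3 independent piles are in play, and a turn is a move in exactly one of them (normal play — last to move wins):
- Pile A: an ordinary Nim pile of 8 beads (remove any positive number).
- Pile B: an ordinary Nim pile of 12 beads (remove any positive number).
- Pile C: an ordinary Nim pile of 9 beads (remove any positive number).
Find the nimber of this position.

Pile A is a plain Nim pile of size 8, so its Grundy value is 8.
Pile B is a plain Nim pile of size 12, so its Grundy value is 12.
Pile C is a plain Nim pile of size 9, so its Grundy value is 9.
By the Sprague-Grundy theorem, the Grundy value of a sum of independent games is the XOR of the component values.
Combined value = 8 ⊕ 12 ⊕ 9 = 13.

13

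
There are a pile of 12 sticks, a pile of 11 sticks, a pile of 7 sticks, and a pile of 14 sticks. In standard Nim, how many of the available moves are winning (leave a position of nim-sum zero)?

3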